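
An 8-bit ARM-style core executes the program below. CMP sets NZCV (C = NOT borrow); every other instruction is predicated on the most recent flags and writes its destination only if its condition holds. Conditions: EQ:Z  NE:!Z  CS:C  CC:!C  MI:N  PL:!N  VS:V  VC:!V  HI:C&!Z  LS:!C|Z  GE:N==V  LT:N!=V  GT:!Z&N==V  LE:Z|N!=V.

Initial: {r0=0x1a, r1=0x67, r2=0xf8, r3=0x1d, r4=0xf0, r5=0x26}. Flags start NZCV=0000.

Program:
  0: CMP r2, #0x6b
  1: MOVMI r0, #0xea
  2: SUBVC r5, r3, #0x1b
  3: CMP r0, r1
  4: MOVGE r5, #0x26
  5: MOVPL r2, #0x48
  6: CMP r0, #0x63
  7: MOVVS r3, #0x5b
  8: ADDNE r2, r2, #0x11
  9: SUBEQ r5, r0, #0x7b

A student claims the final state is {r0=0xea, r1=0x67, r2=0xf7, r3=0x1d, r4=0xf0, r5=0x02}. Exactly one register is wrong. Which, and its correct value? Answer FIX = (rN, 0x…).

FIX = (r2, 0x09)

0: ✓ CMP  NZCV=1010
1: ✓ MOVMI  r0←0xea
2: ✓ SUBVC  r5←0x02
3: ✓ CMP  NZCV=1010
4: · MOVGE
5: · MOVPL
6: ✓ CMP  NZCV=1010
7: · MOVVS
8: ✓ ADDNE  r2←0x09
9: · SUBEQ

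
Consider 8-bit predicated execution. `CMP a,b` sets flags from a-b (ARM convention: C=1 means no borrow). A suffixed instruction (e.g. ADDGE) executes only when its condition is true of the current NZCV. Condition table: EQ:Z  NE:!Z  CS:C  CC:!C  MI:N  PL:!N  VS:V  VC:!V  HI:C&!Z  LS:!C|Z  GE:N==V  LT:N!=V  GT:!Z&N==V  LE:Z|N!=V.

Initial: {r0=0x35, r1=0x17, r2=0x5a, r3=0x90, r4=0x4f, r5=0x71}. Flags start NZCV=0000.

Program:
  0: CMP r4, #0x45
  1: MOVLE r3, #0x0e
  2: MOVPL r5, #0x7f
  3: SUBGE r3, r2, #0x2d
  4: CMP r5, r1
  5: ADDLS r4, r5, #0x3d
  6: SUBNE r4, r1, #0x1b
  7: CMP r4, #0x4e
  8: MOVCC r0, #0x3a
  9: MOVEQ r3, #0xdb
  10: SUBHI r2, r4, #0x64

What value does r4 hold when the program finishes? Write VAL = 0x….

[0] flags=0010 → (cmp)
[1] flags=0010 LE?F → skip
[2] flags=0010 PL?T → r5=0x7f
[3] flags=0010 GE?T → r3=0x2d
[4] flags=0010 → (cmp)
[5] flags=0010 LS?F → skip
[6] flags=0010 NE?T → r4=0xfc
[7] flags=1010 → (cmp)
[8] flags=1010 CC?F → skip
[9] flags=1010 EQ?F → skip
[10] flags=1010 HI?T → r2=0x98

VAL = 0xfc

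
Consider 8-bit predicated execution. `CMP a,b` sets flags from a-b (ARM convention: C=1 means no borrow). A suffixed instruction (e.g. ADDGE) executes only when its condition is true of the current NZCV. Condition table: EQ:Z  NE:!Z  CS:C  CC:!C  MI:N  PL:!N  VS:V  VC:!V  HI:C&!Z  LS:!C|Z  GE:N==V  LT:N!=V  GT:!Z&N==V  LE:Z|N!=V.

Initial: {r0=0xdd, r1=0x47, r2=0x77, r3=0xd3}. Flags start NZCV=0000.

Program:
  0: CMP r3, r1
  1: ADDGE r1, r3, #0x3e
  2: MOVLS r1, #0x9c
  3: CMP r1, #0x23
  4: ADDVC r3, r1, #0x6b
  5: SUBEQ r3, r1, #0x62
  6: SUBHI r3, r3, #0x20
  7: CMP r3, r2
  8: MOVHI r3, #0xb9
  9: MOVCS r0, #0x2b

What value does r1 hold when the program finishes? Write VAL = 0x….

0: ✓ CMP  NZCV=1010
1: · ADDGE
2: · MOVLS
3: ✓ CMP  NZCV=0010
4: ✓ ADDVC  r3←0xb2
5: · SUBEQ
6: ✓ SUBHI  r3←0x92
7: ✓ CMP  NZCV=0011
8: ✓ MOVHI  r3←0xb9
9: ✓ MOVCS  r0←0x2b

VAL = 0x47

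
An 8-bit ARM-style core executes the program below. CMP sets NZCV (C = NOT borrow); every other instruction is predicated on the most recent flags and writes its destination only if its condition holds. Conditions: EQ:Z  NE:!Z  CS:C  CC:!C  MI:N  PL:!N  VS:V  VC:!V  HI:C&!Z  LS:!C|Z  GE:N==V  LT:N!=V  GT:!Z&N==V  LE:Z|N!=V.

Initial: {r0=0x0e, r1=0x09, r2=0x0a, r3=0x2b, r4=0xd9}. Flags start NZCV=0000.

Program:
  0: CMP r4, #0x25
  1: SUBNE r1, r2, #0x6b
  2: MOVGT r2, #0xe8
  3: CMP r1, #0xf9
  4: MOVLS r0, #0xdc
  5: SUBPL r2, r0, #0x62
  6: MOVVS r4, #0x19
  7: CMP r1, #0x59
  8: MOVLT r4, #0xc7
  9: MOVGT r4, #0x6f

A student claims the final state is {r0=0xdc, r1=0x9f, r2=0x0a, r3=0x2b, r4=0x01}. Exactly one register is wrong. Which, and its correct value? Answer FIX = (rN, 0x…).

FIX = (r4, 0xc7)

0: ✓ CMP  NZCV=1010
1: ✓ SUBNE  r1←0x9f
2: · MOVGT
3: ✓ CMP  NZCV=1000
4: ✓ MOVLS  r0←0xdc
5: · SUBPL
6: · MOVVS
7: ✓ CMP  NZCV=0011
8: ✓ MOVLT  r4←0xc7
9: · MOVGT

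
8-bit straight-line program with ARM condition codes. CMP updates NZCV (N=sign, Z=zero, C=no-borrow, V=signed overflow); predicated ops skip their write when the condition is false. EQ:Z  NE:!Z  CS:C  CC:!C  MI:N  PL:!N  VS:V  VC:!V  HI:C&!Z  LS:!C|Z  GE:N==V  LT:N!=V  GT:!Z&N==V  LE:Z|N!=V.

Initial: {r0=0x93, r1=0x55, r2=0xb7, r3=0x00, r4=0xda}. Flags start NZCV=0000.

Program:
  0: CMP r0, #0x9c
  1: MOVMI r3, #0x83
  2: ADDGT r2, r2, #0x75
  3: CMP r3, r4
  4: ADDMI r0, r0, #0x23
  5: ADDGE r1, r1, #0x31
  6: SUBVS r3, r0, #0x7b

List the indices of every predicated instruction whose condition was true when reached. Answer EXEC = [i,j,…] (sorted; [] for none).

EXEC = [1,4]

[0] flags=1000 → (cmp)
[1] flags=1000 MI?T → r3=0x83
[2] flags=1000 GT?F → skip
[3] flags=1000 → (cmp)
[4] flags=1000 MI?T → r0=0xb6
[5] flags=1000 GE?F → skip
[6] flags=1000 VS?F → skip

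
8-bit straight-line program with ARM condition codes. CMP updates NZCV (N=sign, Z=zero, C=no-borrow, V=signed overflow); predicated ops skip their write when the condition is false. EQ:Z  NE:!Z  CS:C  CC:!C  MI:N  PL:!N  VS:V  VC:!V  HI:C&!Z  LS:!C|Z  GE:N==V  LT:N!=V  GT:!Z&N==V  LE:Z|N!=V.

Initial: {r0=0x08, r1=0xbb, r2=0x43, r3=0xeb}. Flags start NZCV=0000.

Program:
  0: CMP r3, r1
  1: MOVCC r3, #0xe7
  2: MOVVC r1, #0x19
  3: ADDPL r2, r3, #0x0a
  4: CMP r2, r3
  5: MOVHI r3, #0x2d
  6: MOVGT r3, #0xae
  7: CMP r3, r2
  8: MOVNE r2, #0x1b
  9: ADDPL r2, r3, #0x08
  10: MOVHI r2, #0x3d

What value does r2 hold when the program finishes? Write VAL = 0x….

VAL = 0x1b

[0] flags=0010 → (cmp)
[1] flags=0010 CC?F → skip
[2] flags=0010 VC?T → r1=0x19
[3] flags=0010 PL?T → r2=0xf5
[4] flags=0010 → (cmp)
[5] flags=0010 HI?T → r3=0x2d
[6] flags=0010 GT?T → r3=0xae
[7] flags=1000 → (cmp)
[8] flags=1000 NE?T → r2=0x1b
[9] flags=1000 PL?F → skip
[10] flags=1000 HI?F → skip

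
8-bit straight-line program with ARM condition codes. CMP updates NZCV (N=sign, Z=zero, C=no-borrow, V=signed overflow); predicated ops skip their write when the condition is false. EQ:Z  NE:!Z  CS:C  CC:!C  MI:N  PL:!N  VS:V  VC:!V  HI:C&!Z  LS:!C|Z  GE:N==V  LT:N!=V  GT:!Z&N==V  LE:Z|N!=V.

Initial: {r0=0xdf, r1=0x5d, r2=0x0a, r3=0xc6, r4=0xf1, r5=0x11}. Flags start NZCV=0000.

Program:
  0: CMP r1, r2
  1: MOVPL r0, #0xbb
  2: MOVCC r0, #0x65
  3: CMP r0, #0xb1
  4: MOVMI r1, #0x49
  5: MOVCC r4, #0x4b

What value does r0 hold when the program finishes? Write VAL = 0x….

0: ✓ CMP  NZCV=0010
1: ✓ MOVPL  r0←0xbb
2: · MOVCC
3: ✓ CMP  NZCV=0010
4: · MOVMI
5: · MOVCC

VAL = 0xbb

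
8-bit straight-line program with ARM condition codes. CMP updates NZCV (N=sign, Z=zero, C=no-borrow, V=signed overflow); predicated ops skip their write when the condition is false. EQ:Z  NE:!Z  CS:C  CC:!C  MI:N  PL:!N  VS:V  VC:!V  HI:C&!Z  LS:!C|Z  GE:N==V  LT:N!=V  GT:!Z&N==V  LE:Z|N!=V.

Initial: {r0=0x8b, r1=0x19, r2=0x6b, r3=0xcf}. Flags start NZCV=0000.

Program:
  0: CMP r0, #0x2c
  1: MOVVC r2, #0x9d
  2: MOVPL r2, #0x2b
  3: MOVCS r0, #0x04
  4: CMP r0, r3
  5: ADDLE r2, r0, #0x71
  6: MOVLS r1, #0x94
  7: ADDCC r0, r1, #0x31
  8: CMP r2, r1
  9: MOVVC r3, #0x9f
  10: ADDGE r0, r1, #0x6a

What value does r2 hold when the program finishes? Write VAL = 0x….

[0] flags=0011 → (cmp)
[1] flags=0011 VC?F → skip
[2] flags=0011 PL?T → r2=0x2b
[3] flags=0011 CS?T → r0=0x04
[4] flags=0000 → (cmp)
[5] flags=0000 LE?F → skip
[6] flags=0000 LS?T → r1=0x94
[7] flags=0000 CC?T → r0=0xc5
[8] flags=1001 → (cmp)
[9] flags=1001 VC?F → skip
[10] flags=1001 GE?T → r0=0xfe

VAL = 0x2b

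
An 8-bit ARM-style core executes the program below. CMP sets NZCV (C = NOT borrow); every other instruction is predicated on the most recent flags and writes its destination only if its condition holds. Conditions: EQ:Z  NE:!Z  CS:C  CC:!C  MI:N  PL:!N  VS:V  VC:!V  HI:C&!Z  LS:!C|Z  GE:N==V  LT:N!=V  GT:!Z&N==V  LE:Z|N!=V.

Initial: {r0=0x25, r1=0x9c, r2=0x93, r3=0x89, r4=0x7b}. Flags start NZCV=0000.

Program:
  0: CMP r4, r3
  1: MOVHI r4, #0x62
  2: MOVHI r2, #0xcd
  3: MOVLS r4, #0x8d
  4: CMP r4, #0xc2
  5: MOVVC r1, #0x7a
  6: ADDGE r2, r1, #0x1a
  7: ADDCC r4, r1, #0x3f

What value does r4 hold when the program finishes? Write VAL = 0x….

[0] flags=1001 → (cmp)
[1] flags=1001 HI?F → skip
[2] flags=1001 HI?F → skip
[3] flags=1001 LS?T → r4=0x8d
[4] flags=1000 → (cmp)
[5] flags=1000 VC?T → r1=0x7a
[6] flags=1000 GE?F → skip
[7] flags=1000 CC?T → r4=0xb9

VAL = 0xb9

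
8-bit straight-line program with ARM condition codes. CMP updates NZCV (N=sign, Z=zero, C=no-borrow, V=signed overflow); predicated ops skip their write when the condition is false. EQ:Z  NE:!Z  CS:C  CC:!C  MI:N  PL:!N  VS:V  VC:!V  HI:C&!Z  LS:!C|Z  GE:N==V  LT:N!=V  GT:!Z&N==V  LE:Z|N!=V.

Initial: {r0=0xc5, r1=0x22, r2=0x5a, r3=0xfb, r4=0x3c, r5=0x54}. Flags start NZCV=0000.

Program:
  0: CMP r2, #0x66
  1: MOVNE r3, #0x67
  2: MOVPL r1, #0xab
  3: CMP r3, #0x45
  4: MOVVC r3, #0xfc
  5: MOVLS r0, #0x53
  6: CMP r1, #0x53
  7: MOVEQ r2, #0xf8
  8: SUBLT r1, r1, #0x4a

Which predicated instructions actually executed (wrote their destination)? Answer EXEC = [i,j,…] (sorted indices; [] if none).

EXEC = [1,4,8]

0: ✓ CMP  NZCV=1000
1: ✓ MOVNE  r3←0x67
2: · MOVPL
3: ✓ CMP  NZCV=0010
4: ✓ MOVVC  r3←0xfc
5: · MOVLS
6: ✓ CMP  NZCV=1000
7: · MOVEQ
8: ✓ SUBLT  r1←0xd8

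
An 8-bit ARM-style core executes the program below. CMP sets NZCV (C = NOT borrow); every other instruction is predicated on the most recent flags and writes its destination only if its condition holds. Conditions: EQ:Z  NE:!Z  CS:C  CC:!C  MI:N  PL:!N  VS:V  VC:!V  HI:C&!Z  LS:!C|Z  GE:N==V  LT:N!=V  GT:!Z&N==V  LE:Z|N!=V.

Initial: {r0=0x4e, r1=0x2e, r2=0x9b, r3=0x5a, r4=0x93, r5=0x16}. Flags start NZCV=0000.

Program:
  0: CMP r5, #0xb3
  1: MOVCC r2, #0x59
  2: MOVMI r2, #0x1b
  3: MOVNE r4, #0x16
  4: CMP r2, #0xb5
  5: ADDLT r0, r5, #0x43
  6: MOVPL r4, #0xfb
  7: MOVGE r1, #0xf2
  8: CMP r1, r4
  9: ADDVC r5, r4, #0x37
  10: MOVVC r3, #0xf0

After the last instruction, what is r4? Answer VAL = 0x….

VAL = 0x16

0: ✓ CMP  NZCV=0000
1: ✓ MOVCC  r2←0x59
2: · MOVMI
3: ✓ MOVNE  r4←0x16
4: ✓ CMP  NZCV=1001
5: · ADDLT
6: · MOVPL
7: ✓ MOVGE  r1←0xf2
8: ✓ CMP  NZCV=1010
9: ✓ ADDVC  r5←0x4d
10: ✓ MOVVC  r3←0xf0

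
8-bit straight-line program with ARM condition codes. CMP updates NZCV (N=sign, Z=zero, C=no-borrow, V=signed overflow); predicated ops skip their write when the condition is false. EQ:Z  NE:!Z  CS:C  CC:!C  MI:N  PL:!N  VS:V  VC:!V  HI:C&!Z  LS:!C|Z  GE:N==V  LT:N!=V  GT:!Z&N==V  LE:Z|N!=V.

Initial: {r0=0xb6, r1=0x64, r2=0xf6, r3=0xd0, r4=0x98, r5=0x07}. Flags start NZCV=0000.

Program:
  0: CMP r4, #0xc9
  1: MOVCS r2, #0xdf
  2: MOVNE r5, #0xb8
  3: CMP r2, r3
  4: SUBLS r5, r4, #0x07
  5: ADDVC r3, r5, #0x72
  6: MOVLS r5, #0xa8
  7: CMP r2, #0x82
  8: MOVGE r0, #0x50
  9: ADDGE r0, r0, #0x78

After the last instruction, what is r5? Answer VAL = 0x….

VAL = 0xb8

0: ✓ CMP  NZCV=1000
1: · MOVCS
2: ✓ MOVNE  r5←0xb8
3: ✓ CMP  NZCV=0010
4: · SUBLS
5: ✓ ADDVC  r3←0x2a
6: · MOVLS
7: ✓ CMP  NZCV=0010
8: ✓ MOVGE  r0←0x50
9: ✓ ADDGE  r0←0xc8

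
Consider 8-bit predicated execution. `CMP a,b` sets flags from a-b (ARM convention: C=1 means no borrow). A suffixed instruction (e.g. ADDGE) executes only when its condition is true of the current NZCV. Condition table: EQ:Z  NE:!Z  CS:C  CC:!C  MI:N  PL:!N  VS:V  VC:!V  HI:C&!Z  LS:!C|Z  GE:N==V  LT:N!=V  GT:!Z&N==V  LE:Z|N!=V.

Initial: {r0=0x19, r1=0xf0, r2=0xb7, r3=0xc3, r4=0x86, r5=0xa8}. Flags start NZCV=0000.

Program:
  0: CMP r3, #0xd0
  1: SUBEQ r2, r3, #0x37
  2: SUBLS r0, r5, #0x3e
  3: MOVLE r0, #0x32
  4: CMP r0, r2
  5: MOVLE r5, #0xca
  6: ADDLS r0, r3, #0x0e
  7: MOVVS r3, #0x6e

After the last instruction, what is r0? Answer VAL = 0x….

0: ✓ CMP  NZCV=1000
1: · SUBEQ
2: ✓ SUBLS  r0←0x6a
3: ✓ MOVLE  r0←0x32
4: ✓ CMP  NZCV=0000
5: · MOVLE
6: ✓ ADDLS  r0←0xd1
7: · MOVVS

VAL = 0xd1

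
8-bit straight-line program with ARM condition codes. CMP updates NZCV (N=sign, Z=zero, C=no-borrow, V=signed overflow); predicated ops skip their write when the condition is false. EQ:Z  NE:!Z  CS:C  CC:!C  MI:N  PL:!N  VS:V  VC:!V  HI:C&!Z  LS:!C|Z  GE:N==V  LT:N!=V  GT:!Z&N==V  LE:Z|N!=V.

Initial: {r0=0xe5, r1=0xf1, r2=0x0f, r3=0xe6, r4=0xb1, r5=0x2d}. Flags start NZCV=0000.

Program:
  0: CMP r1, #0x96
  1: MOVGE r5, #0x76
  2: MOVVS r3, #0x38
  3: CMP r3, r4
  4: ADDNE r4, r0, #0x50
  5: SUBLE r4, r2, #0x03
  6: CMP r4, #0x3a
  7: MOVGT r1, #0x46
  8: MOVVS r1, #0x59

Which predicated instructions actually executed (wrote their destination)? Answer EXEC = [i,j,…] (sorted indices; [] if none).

EXEC = [1,4]

[0] flags=0010 → (cmp)
[1] flags=0010 GE?T → r5=0x76
[2] flags=0010 VS?F → skip
[3] flags=0010 → (cmp)
[4] flags=0010 NE?T → r4=0x35
[5] flags=0010 LE?F → skip
[6] flags=1000 → (cmp)
[7] flags=1000 GT?F → skip
[8] flags=1000 VS?F → skip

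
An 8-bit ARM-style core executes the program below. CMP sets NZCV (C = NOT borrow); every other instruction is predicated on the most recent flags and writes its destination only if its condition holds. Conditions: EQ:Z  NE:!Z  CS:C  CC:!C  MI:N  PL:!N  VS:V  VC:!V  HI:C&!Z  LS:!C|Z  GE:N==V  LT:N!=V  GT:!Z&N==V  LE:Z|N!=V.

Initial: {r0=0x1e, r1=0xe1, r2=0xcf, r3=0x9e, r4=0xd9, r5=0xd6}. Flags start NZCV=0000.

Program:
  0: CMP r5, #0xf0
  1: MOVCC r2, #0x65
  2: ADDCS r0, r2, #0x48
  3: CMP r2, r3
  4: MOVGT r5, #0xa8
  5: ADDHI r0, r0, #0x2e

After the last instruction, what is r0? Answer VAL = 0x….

VAL = 0x1e

[0] flags=1000 → (cmp)
[1] flags=1000 CC?T → r2=0x65
[2] flags=1000 CS?F → skip
[3] flags=1001 → (cmp)
[4] flags=1001 GT?T → r5=0xa8
[5] flags=1001 HI?F → skip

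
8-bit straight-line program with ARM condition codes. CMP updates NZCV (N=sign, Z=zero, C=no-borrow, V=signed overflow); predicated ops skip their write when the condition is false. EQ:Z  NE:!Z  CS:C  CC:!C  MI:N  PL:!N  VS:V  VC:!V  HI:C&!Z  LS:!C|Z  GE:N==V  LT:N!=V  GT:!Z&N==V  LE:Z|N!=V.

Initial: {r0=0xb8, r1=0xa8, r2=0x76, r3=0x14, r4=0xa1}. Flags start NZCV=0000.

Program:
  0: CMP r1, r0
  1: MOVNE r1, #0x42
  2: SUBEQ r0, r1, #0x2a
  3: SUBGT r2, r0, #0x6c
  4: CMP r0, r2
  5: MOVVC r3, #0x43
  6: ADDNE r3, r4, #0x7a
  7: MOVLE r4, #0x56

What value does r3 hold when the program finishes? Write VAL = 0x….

VAL = 0x1b

0: ✓ CMP  NZCV=1000
1: ✓ MOVNE  r1←0x42
2: · SUBEQ
3: · SUBGT
4: ✓ CMP  NZCV=0011
5: · MOVVC
6: ✓ ADDNE  r3←0x1b
7: ✓ MOVLE  r4←0x56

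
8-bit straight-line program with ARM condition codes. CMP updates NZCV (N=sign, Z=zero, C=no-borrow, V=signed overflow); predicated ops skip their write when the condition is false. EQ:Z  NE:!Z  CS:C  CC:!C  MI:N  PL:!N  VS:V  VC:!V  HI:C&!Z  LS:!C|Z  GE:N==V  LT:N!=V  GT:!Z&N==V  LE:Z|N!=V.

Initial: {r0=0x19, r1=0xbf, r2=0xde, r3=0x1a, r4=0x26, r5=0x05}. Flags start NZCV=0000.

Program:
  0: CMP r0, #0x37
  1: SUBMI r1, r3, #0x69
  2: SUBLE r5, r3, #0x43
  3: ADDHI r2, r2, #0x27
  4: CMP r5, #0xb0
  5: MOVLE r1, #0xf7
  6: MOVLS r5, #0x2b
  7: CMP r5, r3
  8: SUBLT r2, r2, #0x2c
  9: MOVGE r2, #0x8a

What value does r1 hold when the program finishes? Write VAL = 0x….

VAL = 0xb1

0: ✓ CMP  NZCV=1000
1: ✓ SUBMI  r1←0xb1
2: ✓ SUBLE  r5←0xd7
3: · ADDHI
4: ✓ CMP  NZCV=0010
5: · MOVLE
6: · MOVLS
7: ✓ CMP  NZCV=1010
8: ✓ SUBLT  r2←0xb2
9: · MOVGE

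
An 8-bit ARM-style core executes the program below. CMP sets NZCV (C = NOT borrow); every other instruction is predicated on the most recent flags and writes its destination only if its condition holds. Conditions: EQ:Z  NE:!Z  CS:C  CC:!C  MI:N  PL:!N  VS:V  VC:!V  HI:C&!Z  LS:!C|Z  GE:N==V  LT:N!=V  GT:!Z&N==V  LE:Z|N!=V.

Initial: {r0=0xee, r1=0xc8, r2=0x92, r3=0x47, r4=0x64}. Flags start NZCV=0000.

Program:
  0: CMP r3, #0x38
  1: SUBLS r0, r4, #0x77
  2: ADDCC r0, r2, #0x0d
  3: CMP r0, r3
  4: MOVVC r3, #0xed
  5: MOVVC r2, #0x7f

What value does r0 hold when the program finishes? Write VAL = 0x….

0: ✓ CMP  NZCV=0010
1: · SUBLS
2: · ADDCC
3: ✓ CMP  NZCV=1010
4: ✓ MOVVC  r3←0xed
5: ✓ MOVVC  r2←0x7f

VAL = 0xee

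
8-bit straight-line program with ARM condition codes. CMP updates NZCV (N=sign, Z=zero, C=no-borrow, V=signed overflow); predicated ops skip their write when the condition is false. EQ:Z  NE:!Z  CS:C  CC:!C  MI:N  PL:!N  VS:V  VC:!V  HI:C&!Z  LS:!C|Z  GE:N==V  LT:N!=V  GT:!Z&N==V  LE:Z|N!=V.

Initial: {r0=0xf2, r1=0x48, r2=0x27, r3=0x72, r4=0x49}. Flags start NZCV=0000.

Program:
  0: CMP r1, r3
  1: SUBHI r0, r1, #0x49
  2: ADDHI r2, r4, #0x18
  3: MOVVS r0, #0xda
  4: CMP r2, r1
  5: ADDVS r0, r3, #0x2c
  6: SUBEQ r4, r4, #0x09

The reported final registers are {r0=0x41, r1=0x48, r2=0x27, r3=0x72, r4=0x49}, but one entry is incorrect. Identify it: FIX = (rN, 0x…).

FIX = (r0, 0xf2)

[0] flags=1000 → (cmp)
[1] flags=1000 HI?F → skip
[2] flags=1000 HI?F → skip
[3] flags=1000 VS?F → skip
[4] flags=1000 → (cmp)
[5] flags=1000 VS?F → skip
[6] flags=1000 EQ?F → skip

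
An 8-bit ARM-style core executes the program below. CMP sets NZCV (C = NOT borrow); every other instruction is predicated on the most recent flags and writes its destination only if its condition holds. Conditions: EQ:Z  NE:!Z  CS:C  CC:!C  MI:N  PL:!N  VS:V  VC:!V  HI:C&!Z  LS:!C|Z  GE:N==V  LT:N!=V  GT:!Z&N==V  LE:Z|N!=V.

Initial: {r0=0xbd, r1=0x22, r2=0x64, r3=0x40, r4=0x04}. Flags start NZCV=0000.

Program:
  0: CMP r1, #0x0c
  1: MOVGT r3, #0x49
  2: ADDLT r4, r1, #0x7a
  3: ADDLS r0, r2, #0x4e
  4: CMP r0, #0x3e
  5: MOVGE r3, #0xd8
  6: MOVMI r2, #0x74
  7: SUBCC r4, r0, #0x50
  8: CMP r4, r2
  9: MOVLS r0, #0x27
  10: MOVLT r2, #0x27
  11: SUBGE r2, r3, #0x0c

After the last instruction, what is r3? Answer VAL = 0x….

0: ✓ CMP  NZCV=0010
1: ✓ MOVGT  r3←0x49
2: · ADDLT
3: · ADDLS
4: ✓ CMP  NZCV=0011
5: · MOVGE
6: · MOVMI
7: · SUBCC
8: ✓ CMP  NZCV=1000
9: ✓ MOVLS  r0←0x27
10: ✓ MOVLT  r2←0x27
11: · SUBGE

VAL = 0x49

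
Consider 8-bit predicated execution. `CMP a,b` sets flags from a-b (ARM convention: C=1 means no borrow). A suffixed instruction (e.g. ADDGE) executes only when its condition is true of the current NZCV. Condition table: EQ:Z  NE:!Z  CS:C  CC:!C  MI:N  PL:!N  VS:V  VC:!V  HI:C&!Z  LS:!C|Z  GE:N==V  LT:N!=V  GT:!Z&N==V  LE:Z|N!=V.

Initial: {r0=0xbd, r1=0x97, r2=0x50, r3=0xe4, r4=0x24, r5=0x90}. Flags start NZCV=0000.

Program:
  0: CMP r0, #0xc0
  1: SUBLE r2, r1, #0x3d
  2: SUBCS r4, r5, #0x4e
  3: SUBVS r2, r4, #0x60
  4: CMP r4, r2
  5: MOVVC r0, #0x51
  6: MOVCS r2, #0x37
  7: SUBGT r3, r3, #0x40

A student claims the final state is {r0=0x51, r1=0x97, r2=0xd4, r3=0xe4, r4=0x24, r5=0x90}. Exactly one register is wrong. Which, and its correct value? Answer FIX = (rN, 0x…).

0: ✓ CMP  NZCV=1000
1: ✓ SUBLE  r2←0x5a
2: · SUBCS
3: · SUBVS
4: ✓ CMP  NZCV=1000
5: ✓ MOVVC  r0←0x51
6: · MOVCS
7: · SUBGT

FIX = (r2, 0x5a)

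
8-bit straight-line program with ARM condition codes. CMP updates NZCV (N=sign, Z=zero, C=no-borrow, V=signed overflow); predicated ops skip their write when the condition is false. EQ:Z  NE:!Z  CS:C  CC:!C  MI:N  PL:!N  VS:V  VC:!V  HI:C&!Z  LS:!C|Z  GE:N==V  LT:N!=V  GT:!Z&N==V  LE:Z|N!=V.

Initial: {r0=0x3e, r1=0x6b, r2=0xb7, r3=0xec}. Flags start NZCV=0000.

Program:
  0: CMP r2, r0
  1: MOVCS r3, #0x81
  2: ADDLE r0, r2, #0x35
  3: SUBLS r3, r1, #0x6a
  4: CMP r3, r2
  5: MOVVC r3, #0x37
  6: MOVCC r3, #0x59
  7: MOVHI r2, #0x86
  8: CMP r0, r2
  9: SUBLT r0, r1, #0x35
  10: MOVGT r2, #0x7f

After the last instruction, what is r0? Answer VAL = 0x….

VAL = 0xec

[0] flags=0011 → (cmp)
[1] flags=0011 CS?T → r3=0x81
[2] flags=0011 LE?T → r0=0xec
[3] flags=0011 LS?F → skip
[4] flags=1000 → (cmp)
[5] flags=1000 VC?T → r3=0x37
[6] flags=1000 CC?T → r3=0x59
[7] flags=1000 HI?F → skip
[8] flags=0010 → (cmp)
[9] flags=0010 LT?F → skip
[10] flags=0010 GT?T → r2=0x7f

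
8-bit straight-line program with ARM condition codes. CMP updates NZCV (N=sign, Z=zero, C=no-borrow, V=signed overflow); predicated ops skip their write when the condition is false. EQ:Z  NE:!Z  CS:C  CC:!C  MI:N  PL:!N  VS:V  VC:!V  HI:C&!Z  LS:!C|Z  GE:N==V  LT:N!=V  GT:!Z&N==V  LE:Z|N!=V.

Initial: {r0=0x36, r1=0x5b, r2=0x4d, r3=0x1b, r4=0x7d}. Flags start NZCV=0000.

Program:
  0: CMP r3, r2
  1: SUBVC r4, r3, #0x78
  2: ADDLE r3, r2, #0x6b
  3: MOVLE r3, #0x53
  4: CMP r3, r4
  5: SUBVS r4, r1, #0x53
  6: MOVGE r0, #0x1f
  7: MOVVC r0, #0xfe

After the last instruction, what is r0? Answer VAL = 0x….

0: ✓ CMP  NZCV=1000
1: ✓ SUBVC  r4←0xa3
2: ✓ ADDLE  r3←0xb8
3: ✓ MOVLE  r3←0x53
4: ✓ CMP  NZCV=1001
5: ✓ SUBVS  r4←0x08
6: ✓ MOVGE  r0←0x1f
7: · MOVVC

VAL = 0x1f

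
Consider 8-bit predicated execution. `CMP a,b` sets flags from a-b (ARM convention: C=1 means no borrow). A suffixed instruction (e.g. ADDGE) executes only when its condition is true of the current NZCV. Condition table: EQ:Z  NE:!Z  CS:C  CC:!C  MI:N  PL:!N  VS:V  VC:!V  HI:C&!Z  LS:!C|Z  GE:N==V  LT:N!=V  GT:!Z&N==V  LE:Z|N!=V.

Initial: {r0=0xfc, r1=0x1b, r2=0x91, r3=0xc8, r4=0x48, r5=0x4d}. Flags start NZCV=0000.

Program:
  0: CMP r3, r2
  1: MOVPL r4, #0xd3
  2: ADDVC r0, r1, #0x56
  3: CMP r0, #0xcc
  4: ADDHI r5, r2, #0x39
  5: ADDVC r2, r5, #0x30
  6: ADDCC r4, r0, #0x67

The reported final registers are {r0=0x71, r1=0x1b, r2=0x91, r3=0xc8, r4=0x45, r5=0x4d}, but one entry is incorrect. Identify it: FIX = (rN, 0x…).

0: ✓ CMP  NZCV=0010
1: ✓ MOVPL  r4←0xd3
2: ✓ ADDVC  r0←0x71
3: ✓ CMP  NZCV=1001
4: · ADDHI
5: · ADDVC
6: ✓ ADDCC  r4←0xd8

FIX = (r4, 0xd8)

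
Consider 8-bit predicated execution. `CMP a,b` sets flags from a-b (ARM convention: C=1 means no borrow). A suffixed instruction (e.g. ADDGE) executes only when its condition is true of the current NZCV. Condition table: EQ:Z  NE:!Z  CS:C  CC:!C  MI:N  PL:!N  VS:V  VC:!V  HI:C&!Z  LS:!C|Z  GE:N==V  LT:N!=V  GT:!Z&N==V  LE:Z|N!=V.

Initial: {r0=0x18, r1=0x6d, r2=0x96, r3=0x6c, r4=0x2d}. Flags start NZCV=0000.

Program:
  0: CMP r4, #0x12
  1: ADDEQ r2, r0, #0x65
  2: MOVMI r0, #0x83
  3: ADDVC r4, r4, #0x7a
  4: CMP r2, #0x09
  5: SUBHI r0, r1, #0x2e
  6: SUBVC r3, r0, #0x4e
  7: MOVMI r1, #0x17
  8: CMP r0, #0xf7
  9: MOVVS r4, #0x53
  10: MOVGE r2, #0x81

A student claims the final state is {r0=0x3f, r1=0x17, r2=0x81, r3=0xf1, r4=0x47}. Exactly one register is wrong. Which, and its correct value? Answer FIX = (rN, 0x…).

0: ✓ CMP  NZCV=0010
1: · ADDEQ
2: · MOVMI
3: ✓ ADDVC  r4←0xa7
4: ✓ CMP  NZCV=1010
5: ✓ SUBHI  r0←0x3f
6: ✓ SUBVC  r3←0xf1
7: ✓ MOVMI  r1←0x17
8: ✓ CMP  NZCV=0000
9: · MOVVS
10: ✓ MOVGE  r2←0x81

FIX = (r4, 0xa7)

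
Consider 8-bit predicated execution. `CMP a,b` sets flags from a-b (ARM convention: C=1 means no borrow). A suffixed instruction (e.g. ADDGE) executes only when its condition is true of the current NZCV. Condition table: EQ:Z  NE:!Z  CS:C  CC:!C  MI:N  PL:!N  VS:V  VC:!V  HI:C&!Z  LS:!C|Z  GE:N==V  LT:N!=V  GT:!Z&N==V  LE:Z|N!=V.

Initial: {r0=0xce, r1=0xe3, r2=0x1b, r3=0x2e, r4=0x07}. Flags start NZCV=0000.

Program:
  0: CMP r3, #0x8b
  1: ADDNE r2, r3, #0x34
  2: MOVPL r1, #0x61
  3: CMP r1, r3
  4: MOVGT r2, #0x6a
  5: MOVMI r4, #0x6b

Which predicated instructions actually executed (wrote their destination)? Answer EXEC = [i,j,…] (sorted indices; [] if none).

EXEC = [1,5]

0: ✓ CMP  NZCV=1001
1: ✓ ADDNE  r2←0x62
2: · MOVPL
3: ✓ CMP  NZCV=1010
4: · MOVGT
5: ✓ MOVMI  r4←0x6b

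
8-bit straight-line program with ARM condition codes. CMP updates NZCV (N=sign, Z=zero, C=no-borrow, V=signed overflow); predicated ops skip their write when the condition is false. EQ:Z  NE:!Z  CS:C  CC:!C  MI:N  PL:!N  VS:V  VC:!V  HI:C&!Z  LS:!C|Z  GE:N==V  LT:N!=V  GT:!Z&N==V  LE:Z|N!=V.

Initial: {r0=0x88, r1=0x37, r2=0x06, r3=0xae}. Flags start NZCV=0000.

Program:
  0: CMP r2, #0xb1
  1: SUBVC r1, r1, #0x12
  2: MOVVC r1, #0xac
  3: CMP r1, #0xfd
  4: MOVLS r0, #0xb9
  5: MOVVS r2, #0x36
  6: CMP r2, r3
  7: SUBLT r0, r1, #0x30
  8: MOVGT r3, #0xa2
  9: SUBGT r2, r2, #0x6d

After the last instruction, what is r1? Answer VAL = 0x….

VAL = 0xac

0: ✓ CMP  NZCV=0000
1: ✓ SUBVC  r1←0x25
2: ✓ MOVVC  r1←0xac
3: ✓ CMP  NZCV=1000
4: ✓ MOVLS  r0←0xb9
5: · MOVVS
6: ✓ CMP  NZCV=0000
7: · SUBLT
8: ✓ MOVGT  r3←0xa2
9: ✓ SUBGT  r2←0x99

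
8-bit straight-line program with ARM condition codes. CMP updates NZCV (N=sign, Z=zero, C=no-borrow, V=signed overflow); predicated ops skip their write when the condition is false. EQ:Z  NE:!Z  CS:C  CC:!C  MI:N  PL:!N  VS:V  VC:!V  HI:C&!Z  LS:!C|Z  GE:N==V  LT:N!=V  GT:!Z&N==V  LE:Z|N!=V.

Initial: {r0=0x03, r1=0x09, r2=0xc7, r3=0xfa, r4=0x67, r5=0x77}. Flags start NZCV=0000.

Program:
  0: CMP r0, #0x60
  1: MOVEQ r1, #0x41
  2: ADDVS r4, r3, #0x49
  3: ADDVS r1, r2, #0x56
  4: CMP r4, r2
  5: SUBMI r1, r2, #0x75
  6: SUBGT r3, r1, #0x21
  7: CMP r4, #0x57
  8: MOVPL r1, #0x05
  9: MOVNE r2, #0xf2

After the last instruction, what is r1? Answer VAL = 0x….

[0] flags=1000 → (cmp)
[1] flags=1000 EQ?F → skip
[2] flags=1000 VS?F → skip
[3] flags=1000 VS?F → skip
[4] flags=1001 → (cmp)
[5] flags=1001 MI?T → r1=0x52
[6] flags=1001 GT?T → r3=0x31
[7] flags=0010 → (cmp)
[8] flags=0010 PL?T → r1=0x05
[9] flags=0010 NE?T → r2=0xf2

VAL = 0x05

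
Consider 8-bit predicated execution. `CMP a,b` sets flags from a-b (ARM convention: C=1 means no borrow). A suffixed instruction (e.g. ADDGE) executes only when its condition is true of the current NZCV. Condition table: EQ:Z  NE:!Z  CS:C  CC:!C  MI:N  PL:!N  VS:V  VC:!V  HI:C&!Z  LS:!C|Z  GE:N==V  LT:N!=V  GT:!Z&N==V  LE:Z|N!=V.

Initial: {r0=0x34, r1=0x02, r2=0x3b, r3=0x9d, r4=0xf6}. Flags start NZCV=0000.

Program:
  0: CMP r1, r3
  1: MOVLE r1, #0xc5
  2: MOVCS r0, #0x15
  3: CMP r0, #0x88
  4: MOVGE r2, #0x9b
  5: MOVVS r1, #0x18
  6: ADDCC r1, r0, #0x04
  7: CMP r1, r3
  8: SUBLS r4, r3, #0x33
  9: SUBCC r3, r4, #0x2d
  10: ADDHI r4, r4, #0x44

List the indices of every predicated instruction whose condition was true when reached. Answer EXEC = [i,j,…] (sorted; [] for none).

EXEC = [4,5,6,8,9]

0: ✓ CMP  NZCV=0000
1: · MOVLE
2: · MOVCS
3: ✓ CMP  NZCV=1001
4: ✓ MOVGE  r2←0x9b
5: ✓ MOVVS  r1←0x18
6: ✓ ADDCC  r1←0x38
7: ✓ CMP  NZCV=1001
8: ✓ SUBLS  r4←0x6a
9: ✓ SUBCC  r3←0x3d
10: · ADDHI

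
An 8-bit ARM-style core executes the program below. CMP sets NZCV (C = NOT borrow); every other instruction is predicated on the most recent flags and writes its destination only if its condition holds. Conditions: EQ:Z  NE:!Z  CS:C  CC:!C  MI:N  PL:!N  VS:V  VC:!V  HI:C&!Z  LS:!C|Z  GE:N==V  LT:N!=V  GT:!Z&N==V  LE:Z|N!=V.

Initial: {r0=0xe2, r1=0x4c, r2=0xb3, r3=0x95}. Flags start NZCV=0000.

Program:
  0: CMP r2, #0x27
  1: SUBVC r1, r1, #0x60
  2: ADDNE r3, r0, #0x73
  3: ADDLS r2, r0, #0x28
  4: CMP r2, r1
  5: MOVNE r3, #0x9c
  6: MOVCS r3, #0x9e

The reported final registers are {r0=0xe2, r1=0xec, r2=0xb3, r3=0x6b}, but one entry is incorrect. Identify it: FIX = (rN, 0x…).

FIX = (r3, 0x9c)

0: ✓ CMP  NZCV=1010
1: ✓ SUBVC  r1←0xec
2: ✓ ADDNE  r3←0x55
3: · ADDLS
4: ✓ CMP  NZCV=1000
5: ✓ MOVNE  r3←0x9c
6: · MOVCS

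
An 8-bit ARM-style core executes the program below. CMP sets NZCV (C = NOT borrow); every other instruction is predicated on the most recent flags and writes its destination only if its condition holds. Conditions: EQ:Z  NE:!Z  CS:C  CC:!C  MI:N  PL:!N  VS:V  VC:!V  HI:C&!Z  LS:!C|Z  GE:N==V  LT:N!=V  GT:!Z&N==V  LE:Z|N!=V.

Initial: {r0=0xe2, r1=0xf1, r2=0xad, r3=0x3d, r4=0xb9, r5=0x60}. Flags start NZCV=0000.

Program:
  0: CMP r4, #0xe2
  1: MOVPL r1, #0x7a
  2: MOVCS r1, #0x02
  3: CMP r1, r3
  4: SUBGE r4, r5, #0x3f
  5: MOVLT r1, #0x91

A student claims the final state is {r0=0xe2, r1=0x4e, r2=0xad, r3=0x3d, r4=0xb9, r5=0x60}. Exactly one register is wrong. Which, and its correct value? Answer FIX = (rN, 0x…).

FIX = (r1, 0x91)

[0] flags=1000 → (cmp)
[1] flags=1000 PL?F → skip
[2] flags=1000 CS?F → skip
[3] flags=1010 → (cmp)
[4] flags=1010 GE?F → skip
[5] flags=1010 LT?T → r1=0x91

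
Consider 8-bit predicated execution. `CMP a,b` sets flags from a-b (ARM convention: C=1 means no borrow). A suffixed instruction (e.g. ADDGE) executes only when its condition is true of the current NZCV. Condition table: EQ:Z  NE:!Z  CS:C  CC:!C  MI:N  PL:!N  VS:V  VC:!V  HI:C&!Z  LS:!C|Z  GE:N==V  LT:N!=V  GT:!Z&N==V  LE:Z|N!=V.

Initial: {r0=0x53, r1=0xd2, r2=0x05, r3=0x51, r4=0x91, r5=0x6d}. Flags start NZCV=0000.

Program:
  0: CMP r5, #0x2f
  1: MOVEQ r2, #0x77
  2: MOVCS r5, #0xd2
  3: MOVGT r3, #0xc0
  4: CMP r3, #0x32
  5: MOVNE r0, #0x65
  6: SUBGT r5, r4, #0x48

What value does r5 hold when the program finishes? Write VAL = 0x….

VAL = 0xd2

[0] flags=0010 → (cmp)
[1] flags=0010 EQ?F → skip
[2] flags=0010 CS?T → r5=0xd2
[3] flags=0010 GT?T → r3=0xc0
[4] flags=1010 → (cmp)
[5] flags=1010 NE?T → r0=0x65
[6] flags=1010 GT?F → skip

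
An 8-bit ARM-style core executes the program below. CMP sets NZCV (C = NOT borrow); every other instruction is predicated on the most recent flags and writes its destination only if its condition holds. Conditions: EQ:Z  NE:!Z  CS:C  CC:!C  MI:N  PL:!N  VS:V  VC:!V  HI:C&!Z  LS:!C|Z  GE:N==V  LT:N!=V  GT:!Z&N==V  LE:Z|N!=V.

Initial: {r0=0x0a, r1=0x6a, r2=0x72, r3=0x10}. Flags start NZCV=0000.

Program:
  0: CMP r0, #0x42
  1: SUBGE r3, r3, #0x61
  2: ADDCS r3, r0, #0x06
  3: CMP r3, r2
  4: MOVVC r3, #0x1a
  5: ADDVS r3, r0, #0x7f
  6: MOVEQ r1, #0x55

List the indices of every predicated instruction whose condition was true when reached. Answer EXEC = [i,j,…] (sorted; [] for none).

0: ✓ CMP  NZCV=1000
1: · SUBGE
2: · ADDCS
3: ✓ CMP  NZCV=1000
4: ✓ MOVVC  r3←0x1a
5: · ADDVS
6: · MOVEQ

EXEC = [4]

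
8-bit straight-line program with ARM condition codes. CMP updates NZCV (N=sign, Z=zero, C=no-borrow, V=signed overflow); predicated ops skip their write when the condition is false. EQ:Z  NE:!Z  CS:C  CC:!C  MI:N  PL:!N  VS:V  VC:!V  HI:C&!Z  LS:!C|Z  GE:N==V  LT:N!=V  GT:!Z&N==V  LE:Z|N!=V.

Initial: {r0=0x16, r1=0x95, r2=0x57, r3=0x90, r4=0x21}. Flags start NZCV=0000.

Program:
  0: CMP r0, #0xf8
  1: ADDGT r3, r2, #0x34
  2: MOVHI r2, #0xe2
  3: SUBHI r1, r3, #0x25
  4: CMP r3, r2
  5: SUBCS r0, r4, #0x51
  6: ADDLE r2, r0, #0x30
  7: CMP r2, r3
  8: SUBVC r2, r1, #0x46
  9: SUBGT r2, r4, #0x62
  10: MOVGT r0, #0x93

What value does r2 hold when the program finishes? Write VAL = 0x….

0: ✓ CMP  NZCV=0000
1: ✓ ADDGT  r3←0x8b
2: · MOVHI
3: · SUBHI
4: ✓ CMP  NZCV=0011
5: ✓ SUBCS  r0←0xd0
6: ✓ ADDLE  r2←0x00
7: ✓ CMP  NZCV=0000
8: ✓ SUBVC  r2←0x4f
9: ✓ SUBGT  r2←0xbf
10: ✓ MOVGT  r0←0x93

VAL = 0xbf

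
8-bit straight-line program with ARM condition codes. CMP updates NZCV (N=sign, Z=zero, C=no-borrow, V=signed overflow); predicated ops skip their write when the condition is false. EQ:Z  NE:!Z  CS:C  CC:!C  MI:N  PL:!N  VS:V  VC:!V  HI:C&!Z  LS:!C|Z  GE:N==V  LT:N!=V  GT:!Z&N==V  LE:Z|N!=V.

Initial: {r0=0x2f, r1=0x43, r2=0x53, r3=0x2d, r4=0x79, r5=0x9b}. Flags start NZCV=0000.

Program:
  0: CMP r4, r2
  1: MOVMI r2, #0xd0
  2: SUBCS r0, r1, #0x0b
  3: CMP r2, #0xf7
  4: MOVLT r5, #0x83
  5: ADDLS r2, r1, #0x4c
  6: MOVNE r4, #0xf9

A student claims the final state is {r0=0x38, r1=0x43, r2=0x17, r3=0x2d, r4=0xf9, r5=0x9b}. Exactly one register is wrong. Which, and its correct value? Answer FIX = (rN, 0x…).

FIX = (r2, 0x8f)

0: ✓ CMP  NZCV=0010
1: · MOVMI
2: ✓ SUBCS  r0←0x38
3: ✓ CMP  NZCV=0000
4: · MOVLT
5: ✓ ADDLS  r2←0x8f
6: ✓ MOVNE  r4←0xf9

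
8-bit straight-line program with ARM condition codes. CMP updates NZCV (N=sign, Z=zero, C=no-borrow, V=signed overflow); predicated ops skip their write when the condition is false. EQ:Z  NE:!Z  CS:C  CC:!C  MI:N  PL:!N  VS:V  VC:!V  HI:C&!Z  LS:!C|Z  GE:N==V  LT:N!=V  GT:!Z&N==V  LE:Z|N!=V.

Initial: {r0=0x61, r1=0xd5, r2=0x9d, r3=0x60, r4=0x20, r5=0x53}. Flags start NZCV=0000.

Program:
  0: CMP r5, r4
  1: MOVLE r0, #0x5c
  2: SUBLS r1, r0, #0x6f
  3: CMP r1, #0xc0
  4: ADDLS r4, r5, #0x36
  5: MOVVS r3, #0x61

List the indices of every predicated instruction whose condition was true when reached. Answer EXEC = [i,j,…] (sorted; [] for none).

[0] flags=0010 → (cmp)
[1] flags=0010 LE?F → skip
[2] flags=0010 LS?F → skip
[3] flags=0010 → (cmp)
[4] flags=0010 LS?F → skip
[5] flags=0010 VS?F → skip

EXEC = []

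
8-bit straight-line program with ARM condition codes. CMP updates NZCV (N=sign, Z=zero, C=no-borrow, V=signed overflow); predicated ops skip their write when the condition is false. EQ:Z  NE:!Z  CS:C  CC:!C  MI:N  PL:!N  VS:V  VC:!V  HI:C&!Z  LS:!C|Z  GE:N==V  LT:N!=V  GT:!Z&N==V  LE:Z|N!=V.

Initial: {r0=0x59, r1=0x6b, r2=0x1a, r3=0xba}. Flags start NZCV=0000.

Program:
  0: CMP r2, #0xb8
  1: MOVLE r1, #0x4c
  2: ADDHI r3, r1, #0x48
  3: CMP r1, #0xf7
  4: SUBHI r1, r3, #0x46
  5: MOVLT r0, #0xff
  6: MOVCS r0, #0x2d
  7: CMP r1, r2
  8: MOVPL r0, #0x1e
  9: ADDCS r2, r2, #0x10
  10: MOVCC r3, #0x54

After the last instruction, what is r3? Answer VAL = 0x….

VAL = 0xba

0: ✓ CMP  NZCV=0000
1: · MOVLE
2: · ADDHI
3: ✓ CMP  NZCV=0000
4: · SUBHI
5: · MOVLT
6: · MOVCS
7: ✓ CMP  NZCV=0010
8: ✓ MOVPL  r0←0x1e
9: ✓ ADDCS  r2←0x2a
10: · MOVCC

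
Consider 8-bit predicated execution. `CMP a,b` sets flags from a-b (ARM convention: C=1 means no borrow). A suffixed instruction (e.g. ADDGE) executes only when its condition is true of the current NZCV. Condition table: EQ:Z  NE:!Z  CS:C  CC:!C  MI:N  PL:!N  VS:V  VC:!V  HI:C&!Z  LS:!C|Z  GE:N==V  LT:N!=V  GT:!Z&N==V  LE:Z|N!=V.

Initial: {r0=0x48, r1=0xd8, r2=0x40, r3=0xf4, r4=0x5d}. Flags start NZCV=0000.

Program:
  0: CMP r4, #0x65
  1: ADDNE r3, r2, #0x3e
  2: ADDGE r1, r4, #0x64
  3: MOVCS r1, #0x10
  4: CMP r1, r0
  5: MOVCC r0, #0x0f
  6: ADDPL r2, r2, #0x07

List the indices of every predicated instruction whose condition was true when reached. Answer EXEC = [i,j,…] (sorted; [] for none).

EXEC = [1]

0: ✓ CMP  NZCV=1000
1: ✓ ADDNE  r3←0x7e
2: · ADDGE
3: · MOVCS
4: ✓ CMP  NZCV=1010
5: · MOVCC
6: · ADDPL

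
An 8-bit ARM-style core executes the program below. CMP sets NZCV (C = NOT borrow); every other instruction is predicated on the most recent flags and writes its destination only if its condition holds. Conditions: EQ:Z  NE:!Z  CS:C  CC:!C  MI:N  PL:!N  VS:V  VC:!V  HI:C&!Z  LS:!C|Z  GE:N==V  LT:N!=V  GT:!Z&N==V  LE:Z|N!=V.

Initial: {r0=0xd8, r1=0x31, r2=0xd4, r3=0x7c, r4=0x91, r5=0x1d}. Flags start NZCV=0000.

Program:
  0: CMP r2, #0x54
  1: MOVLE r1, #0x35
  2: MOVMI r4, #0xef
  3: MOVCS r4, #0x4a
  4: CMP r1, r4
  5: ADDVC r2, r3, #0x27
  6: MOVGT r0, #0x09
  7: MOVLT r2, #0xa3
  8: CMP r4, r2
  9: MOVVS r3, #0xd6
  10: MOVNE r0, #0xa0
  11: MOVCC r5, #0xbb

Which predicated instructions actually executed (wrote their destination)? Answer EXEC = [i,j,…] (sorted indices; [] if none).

EXEC = [1,2,3,5,7,9,10,11]

[0] flags=1010 → (cmp)
[1] flags=1010 LE?T → r1=0x35
[2] flags=1010 MI?T → r4=0xef
[3] flags=1010 CS?T → r4=0x4a
[4] flags=1000 → (cmp)
[5] flags=1000 VC?T → r2=0xa3
[6] flags=1000 GT?F → skip
[7] flags=1000 LT?T → r2=0xa3
[8] flags=1001 → (cmp)
[9] flags=1001 VS?T → r3=0xd6
[10] flags=1001 NE?T → r0=0xa0
[11] flags=1001 CC?T → r5=0xbb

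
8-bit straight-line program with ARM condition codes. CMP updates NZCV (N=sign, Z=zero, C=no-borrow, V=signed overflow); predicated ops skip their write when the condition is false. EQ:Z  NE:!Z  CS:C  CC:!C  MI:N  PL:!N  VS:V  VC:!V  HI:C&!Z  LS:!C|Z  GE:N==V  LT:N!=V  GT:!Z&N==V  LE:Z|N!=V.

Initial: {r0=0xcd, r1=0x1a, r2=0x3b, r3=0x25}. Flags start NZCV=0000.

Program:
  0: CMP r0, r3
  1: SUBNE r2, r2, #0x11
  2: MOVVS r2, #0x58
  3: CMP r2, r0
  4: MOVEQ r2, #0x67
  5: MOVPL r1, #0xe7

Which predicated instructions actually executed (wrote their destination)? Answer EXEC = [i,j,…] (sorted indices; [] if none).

0: ✓ CMP  NZCV=1010
1: ✓ SUBNE  r2←0x2a
2: · MOVVS
3: ✓ CMP  NZCV=0000
4: · MOVEQ
5: ✓ MOVPL  r1←0xe7

EXEC = [1,5]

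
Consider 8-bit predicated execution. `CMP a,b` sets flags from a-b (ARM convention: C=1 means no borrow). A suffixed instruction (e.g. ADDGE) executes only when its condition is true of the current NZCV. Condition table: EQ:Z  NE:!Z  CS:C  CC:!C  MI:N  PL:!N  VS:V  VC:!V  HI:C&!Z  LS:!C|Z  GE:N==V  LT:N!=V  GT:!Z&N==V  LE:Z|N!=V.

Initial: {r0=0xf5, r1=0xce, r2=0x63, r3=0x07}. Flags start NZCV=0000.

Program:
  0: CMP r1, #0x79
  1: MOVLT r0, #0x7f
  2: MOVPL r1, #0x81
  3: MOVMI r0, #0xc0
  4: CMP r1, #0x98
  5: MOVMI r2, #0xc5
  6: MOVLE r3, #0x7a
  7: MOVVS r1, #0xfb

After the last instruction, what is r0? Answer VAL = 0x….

VAL = 0x7f

0: ✓ CMP  NZCV=0011
1: ✓ MOVLT  r0←0x7f
2: ✓ MOVPL  r1←0x81
3: · MOVMI
4: ✓ CMP  NZCV=1000
5: ✓ MOVMI  r2←0xc5
6: ✓ MOVLE  r3←0x7a
7: · MOVVS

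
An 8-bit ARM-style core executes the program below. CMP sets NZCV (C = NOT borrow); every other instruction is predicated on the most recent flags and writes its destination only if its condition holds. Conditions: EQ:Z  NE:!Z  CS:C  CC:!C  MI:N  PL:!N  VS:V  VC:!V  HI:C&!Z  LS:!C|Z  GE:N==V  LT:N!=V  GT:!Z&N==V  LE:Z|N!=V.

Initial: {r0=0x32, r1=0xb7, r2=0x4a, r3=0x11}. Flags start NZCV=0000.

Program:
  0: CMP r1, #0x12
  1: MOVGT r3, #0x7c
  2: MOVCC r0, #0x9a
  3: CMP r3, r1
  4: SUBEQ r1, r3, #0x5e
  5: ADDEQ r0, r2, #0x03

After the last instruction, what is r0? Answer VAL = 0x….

VAL = 0x32

[0] flags=1010 → (cmp)
[1] flags=1010 GT?F → skip
[2] flags=1010 CC?F → skip
[3] flags=0000 → (cmp)
[4] flags=0000 EQ?F → skip
[5] flags=0000 EQ?F → skip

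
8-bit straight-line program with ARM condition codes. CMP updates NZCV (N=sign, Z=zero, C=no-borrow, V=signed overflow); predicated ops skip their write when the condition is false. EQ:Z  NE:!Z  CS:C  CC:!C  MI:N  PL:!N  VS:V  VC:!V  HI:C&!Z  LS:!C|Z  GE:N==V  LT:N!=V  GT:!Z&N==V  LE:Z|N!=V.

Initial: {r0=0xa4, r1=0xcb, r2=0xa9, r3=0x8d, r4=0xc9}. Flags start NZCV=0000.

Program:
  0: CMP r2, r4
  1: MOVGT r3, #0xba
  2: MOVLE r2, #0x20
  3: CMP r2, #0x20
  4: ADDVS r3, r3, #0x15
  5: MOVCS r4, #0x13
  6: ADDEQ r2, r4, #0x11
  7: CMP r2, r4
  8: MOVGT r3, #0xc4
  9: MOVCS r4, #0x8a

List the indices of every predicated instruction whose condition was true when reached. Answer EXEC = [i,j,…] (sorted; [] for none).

[0] flags=1000 → (cmp)
[1] flags=1000 GT?F → skip
[2] flags=1000 LE?T → r2=0x20
[3] flags=0110 → (cmp)
[4] flags=0110 VS?F → skip
[5] flags=0110 CS?T → r4=0x13
[6] flags=0110 EQ?T → r2=0x24
[7] flags=0010 → (cmp)
[8] flags=0010 GT?T → r3=0xc4
[9] flags=0010 CS?T → r4=0x8a

EXEC = [2,5,6,8,9]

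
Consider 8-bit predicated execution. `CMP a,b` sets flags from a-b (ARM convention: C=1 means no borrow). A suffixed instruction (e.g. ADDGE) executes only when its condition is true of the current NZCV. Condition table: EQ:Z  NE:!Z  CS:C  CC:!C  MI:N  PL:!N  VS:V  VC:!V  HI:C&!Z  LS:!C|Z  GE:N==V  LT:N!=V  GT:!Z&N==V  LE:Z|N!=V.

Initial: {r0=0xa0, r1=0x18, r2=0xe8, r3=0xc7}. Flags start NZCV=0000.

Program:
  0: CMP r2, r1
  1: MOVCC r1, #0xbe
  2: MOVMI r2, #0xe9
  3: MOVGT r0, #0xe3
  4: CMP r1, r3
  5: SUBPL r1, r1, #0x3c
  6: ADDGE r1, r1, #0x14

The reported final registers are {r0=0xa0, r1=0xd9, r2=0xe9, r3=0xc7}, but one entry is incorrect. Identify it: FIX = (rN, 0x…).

0: ✓ CMP  NZCV=1010
1: · MOVCC
2: ✓ MOVMI  r2←0xe9
3: · MOVGT
4: ✓ CMP  NZCV=0000
5: ✓ SUBPL  r1←0xdc
6: ✓ ADDGE  r1←0xf0

FIX = (r1, 0xf0)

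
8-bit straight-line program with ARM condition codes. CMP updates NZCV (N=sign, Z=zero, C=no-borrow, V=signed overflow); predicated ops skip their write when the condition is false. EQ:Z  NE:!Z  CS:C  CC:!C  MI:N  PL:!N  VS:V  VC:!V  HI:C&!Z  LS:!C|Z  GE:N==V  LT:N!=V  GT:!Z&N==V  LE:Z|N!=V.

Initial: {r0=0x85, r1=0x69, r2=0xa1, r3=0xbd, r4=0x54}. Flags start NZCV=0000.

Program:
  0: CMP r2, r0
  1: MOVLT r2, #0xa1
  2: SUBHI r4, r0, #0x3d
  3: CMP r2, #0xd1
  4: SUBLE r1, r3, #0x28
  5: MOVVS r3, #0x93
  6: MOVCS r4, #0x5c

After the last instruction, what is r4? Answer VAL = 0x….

[0] flags=0010 → (cmp)
[1] flags=0010 LT?F → skip
[2] flags=0010 HI?T → r4=0x48
[3] flags=1000 → (cmp)
[4] flags=1000 LE?T → r1=0x95
[5] flags=1000 VS?F → skip
[6] flags=1000 CS?F → skip

VAL = 0x48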